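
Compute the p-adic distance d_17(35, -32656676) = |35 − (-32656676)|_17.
d_17(35, -32656676) = 1/1419857

Step 1 — x − y = 35 − (-32656676) = 32656711. Step 2 — v_17(32656711) = 5 (factor: 32656711 = (17^5 · 23); the sign does not affect v_p). Step 3 — |x − y|_17 = 17^{-5} = 1/1419857.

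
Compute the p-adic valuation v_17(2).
v_17(2) = 0

v_17(n) is the largest exponent k such that 17^k divides n. Factor out: 2 = 17^0 · 2. (Sign doesn't affect v_p.) So v_17(2) = 0.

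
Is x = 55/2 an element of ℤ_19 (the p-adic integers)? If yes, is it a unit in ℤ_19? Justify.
x ∈ ℤ_19^× (unit); v_19(x) = 0

ℤ_19 = {x ∈ ℚ_19 : v_19(x) ≥ 0} and ℤ_19^× = {x ∈ ℤ_19 : v_19(x) = 0}. Here v_19(55/2) = v_19(num) − v_19(den) = 0; compare against these criteria.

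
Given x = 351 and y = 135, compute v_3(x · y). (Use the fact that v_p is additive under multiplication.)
v_3(47385) = 6

v_p(x) = 3 (factor: 351 = 3^3 · 13); v_p(y) = 3 (factor: 135 = 3^3 · 5). Additivity: v_p(xy) = v_p(x) + v_p(y) = 3 + 3 = 6. (Direct check: xy = 47385 = 3^6 · (65).)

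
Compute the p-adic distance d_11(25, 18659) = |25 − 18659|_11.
d_11(25, 18659) = 1/1331

Step 1 — x − y = 25 − 18659 = -18634. Step 2 — v_11(-18634) = 3 (factor: -18634 = −(11^3 · 14); the sign does not affect v_p). Step 3 — |x − y|_11 = 11^{-3} = 1/1331.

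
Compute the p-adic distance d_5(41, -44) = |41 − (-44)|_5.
d_5(41, -44) = 1/5

Step 1 — x − y = 41 − (-44) = 85. Step 2 — v_5(85) = 1 (factor: 85 = (5^1 · 17); the sign does not affect v_p). Step 3 — |x − y|_5 = 5^{-1} = 1/5.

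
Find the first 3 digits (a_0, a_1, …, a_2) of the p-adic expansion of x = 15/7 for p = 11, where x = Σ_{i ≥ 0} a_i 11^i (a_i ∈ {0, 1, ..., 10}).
(a_0, …, a_2) = (10, 4, 9)

v_11(15/7) = 0 (numerator and denominator both coprime to 11), so x ∈ ℤ_11^×. Compute digits iteratively via a_i = x_i mod 11, x_{i+1} = (x_i − a_i)/11, with x_0 = x:
  x_0 = 15/7;  a_0 = 10;  x_1 = (x_0 − 10)/11 = -5/7
  x_1 = -5/7;  a_1 = 4;  x_2 = (x_1 − 4)/11 = -3/7
  x_2 = -3/7;  a_2 = 9;  x_3 = (x_2 − 9)/11 = -6/7
Digits: (10, 4, 9).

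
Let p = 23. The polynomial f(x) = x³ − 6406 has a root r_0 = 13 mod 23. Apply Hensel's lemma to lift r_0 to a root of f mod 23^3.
r_2 = 7396 (mod 12167)

Hensel: r_{i+1} = r_i − f(r_i)/f′(r_i) mod 23^{i+2}, where f′(x) = 3x². Iterate:
  r_0 = 13 (mod 23)
  r_1 = 519 (mod 529)
  r_2 = 7396 (mod 12167)
Final: r = 7396 with f(r) ≡ 0 mod 23^3.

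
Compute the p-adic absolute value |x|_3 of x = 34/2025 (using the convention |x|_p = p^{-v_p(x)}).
|34/2025|_3 = 81

Step 1 — compute v_3(x) by factoring powers of 3 out of the numerator and denominator: v_3(34/2025) = -4. Step 2 — apply |x|_p = p^{-v_p(x)} = 3^{4} = 81.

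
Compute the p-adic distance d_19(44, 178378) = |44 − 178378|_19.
d_19(44, 178378) = 1/6859

Step 1 — x − y = 44 − 178378 = -178334. Step 2 — v_19(-178334) = 3 (factor: -178334 = −(19^3 · 26); the sign does not affect v_p). Step 3 — |x − y|_19 = 19^{-3} = 1/6859.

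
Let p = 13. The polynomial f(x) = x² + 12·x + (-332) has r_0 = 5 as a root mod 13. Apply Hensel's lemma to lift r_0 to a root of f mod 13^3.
r_2 = 1422 (mod 2197)

Hensel: r_{i+1} = r_i − f(r_i)·(f′(r_i))^{-1} mod 13^{i+2}, f′(x) = 2x + 12. Iterate:
  r_0 = 5 (mod 13)
  r_1 = 70 (mod 169)
  r_2 = 1422 (mod 2197)
Final: r = 1422 satisfies f(r) ≡ 0 mod 13^3.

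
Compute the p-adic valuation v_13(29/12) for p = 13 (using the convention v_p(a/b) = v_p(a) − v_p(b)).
v_13(29/12) = 0

Factor powers of 13 from the numerator and denominator of the reduced fraction: 29 = 13^0 · 29 and 12 = 13^0 · 12. Apply v_p(a/b) = v_p(a) − v_p(b): v_13(29/12) = 0 − 0 = 0.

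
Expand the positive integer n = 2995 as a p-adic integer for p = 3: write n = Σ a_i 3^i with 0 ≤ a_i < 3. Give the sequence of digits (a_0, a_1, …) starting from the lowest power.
(a_0, a_1, …) = (1, 2, 2, 2, 0, 0, 1, 1)

Repeated division by 3 gives the digits low-to-high: 2995 = 1 + 2·3^1 + 2·3^2 + 2·3^3 + 1·3^6 + 1·3^7. Digit sequence: (1, 2, 2, 2, 0, 0, 1, 1).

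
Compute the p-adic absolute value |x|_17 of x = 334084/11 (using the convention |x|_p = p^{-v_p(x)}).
|334084/11|_17 = 1/83521

Step 1 — compute v_17(x) by factoring powers of 17 out of the numerator and denominator: v_17(334084/11) = 4. Step 2 — apply |x|_p = p^{-v_p(x)} = 17^{-4} = 1/83521.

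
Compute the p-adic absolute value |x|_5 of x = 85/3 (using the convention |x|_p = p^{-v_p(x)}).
|85/3|_5 = 1/5

Step 1 — compute v_5(x) by factoring powers of 5 out of the numerator and denominator: v_5(85/3) = 1. Step 2 — apply |x|_p = p^{-v_p(x)} = 5^{-1} = 1/5.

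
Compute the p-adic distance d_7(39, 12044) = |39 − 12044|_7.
d_7(39, 12044) = 1/2401

Step 1 — x − y = 39 − 12044 = -12005. Step 2 — v_7(-12005) = 4 (factor: -12005 = −(7^4 · 5); the sign does not affect v_p). Step 3 — |x − y|_7 = 7^{-4} = 1/2401.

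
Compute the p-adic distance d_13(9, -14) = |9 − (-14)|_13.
d_13(9, -14) = 1

Step 1 — x − y = 9 − (-14) = 23. Step 2 — v_13(23) = 0 (factor: 23 = (13^0 · 23); the sign does not affect v_p). Step 3 — |x − y|_13 = 13^{0} = 1.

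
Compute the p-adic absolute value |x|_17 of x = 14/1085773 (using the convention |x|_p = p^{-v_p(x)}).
|14/1085773|_17 = 83521

Step 1 — compute v_17(x) by factoring powers of 17 out of the numerator and denominator: v_17(14/1085773) = -4. Step 2 — apply |x|_p = p^{-v_p(x)} = 17^{4} = 83521.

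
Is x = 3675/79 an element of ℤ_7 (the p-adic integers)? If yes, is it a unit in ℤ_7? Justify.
x ∈ ℤ_7 but not a unit; v_7(x) = 2 > 0

ℤ_7 = {x ∈ ℚ_7 : v_7(x) ≥ 0} and ℤ_7^× = {x ∈ ℤ_7 : v_7(x) = 0}. Here v_7(3675/79) = v_7(num) − v_7(den) = 2; compare against these criteria.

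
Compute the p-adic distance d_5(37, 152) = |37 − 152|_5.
d_5(37, 152) = 1/5

Step 1 — x − y = 37 − 152 = -115. Step 2 — v_5(-115) = 1 (factor: -115 = −(5^1 · 23); the sign does not affect v_p). Step 3 — |x − y|_5 = 5^{-1} = 1/5.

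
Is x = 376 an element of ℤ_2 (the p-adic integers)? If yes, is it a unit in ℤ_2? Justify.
x ∈ ℤ_2 but not a unit; v_2(x) = 3 > 0

ℤ_2 = {x ∈ ℚ_2 : v_2(x) ≥ 0} and ℤ_2^× = {x ∈ ℤ_2 : v_2(x) = 0}. Here v_2(376) = v_2(num) − v_2(den) = 3; compare against these criteria.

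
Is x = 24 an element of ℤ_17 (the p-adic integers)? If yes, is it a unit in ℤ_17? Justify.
x ∈ ℤ_17^× (unit); v_17(x) = 0

ℤ_17 = {x ∈ ℚ_17 : v_17(x) ≥ 0} and ℤ_17^× = {x ∈ ℤ_17 : v_17(x) = 0}. Here v_17(24) = v_17(num) − v_17(den) = 0; compare against these criteria.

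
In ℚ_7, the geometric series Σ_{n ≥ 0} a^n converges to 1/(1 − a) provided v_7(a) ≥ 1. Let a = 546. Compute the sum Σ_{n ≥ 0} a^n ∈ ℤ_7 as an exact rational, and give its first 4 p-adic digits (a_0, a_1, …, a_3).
Σ a^n = 1/(1 − a) = -1/545;  first 4 digits = (1, 1, 5, 3)

v_7(a) = 1 ≥ 1, so the series converges in ℤ_7 to 1/(1 − a) = 1/(1 − 546) = -1/545. Expand this rational in ℤ_7: compute digits iteratively via d_i = x_i mod 7, x_{i+1} = (x_i − d_i)/7. The first 4 digits are (1, 1, 5, 3).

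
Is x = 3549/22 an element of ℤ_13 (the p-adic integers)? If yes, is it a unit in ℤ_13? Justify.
x ∈ ℤ_13 but not a unit; v_13(x) = 2 > 0

ℤ_13 = {x ∈ ℚ_13 : v_13(x) ≥ 0} and ℤ_13^× = {x ∈ ℤ_13 : v_13(x) = 0}. Here v_13(3549/22) = v_13(num) − v_13(den) = 2; compare against these criteria.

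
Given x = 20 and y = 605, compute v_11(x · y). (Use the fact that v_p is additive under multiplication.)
v_11(12100) = 2

v_p(x) = 0 (factor: 20 = 11^0 · 20); v_p(y) = 2 (factor: 605 = 11^2 · 5). Additivity: v_p(xy) = v_p(x) + v_p(y) = 0 + 2 = 2. (Direct check: xy = 12100 = 11^2 · (100).)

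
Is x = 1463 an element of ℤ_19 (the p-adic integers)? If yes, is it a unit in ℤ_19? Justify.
x ∈ ℤ_19 but not a unit; v_19(x) = 1 > 0

ℤ_19 = {x ∈ ℚ_19 : v_19(x) ≥ 0} and ℤ_19^× = {x ∈ ℤ_19 : v_19(x) = 0}. Here v_19(1463) = v_19(num) − v_19(den) = 1; compare against these criteria.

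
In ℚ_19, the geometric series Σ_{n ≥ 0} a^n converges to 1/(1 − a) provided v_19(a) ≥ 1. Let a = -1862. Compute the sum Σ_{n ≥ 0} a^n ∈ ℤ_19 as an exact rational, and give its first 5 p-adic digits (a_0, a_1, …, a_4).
Σ a^n = 1/(1 − a) = 1/1863;  first 5 digits = (1, 16, 3, 3, 9)

v_19(a) = 1 ≥ 1, so the series converges in ℤ_19 to 1/(1 − a) = 1/(1 − (-1862)) = 1/1863. Expand this rational in ℤ_19: compute digits iteratively via d_i = x_i mod 19, x_{i+1} = (x_i − d_i)/19. The first 5 digits are (1, 16, 3, 3, 9).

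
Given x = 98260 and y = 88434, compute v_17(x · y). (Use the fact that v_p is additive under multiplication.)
v_17(8689524840) = 6

v_p(x) = 3 (factor: 98260 = 17^3 · 20); v_p(y) = 3 (factor: 88434 = 17^3 · 18). Additivity: v_p(xy) = v_p(x) + v_p(y) = 3 + 3 = 6. (Direct check: xy = 8689524840 = 17^6 · (360).)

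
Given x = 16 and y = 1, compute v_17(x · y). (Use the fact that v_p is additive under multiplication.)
v_17(16) = 0

v_p(x) = 0 (factor: 16 = 17^0 · 16); v_p(y) = 0 (factor: 1 = 17^0 · 1). Additivity: v_p(xy) = v_p(x) + v_p(y) = 0 + 0 = 0. (Direct check: xy = 16 = 17^0 · (16).)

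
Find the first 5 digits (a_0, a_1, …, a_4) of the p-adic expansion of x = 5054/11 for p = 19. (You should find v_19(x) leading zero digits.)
(a_0, …, a_4) = (0, 0, 3, 12, 8)

v_19(5054/11) = 2, so a_0 = ... = a_1 = 0. Factor out: x = 19^2 · u with u = 14/11 a unit in ℤ_19. Expand u iteratively via a_{v+i} = u_i mod 19, u_{i+1} = (u_i − a_{v+i})/19:
  u_0 = 14/11;  a_2 = 3;  u_1 = (u_0 − 3)/19 = -1/11
  u_1 = -1/11;  a_3 = 12;  u_2 = (u_1 − 12)/19 = -7/11
  u_2 = -7/11;  a_4 = 8;  u_3 = (u_2 − 8)/19 = -5/11
Digits: (0, 0, 3, 12, 8).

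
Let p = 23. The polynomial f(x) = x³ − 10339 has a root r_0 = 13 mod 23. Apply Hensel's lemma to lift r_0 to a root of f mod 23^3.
r_2 = 8684 (mod 12167)

Hensel: r_{i+1} = r_i − f(r_i)/f′(r_i) mod 23^{i+2}, where f′(x) = 3x². Iterate:
  r_0 = 13 (mod 23)
  r_1 = 220 (mod 529)
  r_2 = 8684 (mod 12167)
Final: r = 8684 with f(r) ≡ 0 mod 23^3.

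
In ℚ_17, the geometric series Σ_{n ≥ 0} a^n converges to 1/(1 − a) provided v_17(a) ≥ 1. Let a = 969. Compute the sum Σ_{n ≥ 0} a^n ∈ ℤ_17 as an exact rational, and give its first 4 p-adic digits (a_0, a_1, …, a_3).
Σ a^n = 1/(1 − a) = -1/968;  first 4 digits = (1, 6, 5, 16)

v_17(a) = 1 ≥ 1, so the series converges in ℤ_17 to 1/(1 − a) = 1/(1 − 969) = -1/968. Expand this rational in ℤ_17: compute digits iteratively via d_i = x_i mod 17, x_{i+1} = (x_i − d_i)/17. The first 4 digits are (1, 6, 5, 16).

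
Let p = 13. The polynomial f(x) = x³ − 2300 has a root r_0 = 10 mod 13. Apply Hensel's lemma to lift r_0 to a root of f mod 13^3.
r_2 = 1648 (mod 2197)

Hensel: r_{i+1} = r_i − f(r_i)/f′(r_i) mod 13^{i+2}, where f′(x) = 3x². Iterate:
  r_0 = 10 (mod 13)
  r_1 = 127 (mod 169)
  r_2 = 1648 (mod 2197)
Final: r = 1648 with f(r) ≡ 0 mod 13^3.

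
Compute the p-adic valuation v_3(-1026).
v_3(-1026) = 3

v_3(n) is the largest exponent k such that 3^k divides n. Factor out: -1026 = -3^3 · 38. (Sign doesn't affect v_p.) So v_3(-1026) = 3.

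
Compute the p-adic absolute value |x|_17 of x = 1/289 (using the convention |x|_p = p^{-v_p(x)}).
|1/289|_17 = 289

Step 1 — compute v_17(x) by factoring powers of 17 out of the numerator and denominator: v_17(1/289) = -2. Step 2 — apply |x|_p = p^{-v_p(x)} = 17^{2} = 289.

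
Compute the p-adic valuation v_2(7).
v_2(7) = 0

v_2(n) is the largest exponent k such that 2^k divides n. Factor out: 7 = 2^0 · 7. (Sign doesn't affect v_p.) So v_2(7) = 0.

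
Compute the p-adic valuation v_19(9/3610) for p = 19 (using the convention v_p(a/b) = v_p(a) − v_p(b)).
v_19(9/3610) = -2

Factor powers of 19 from the numerator and denominator of the reduced fraction: 9 = 19^0 · 9 and 3610 = 19^2 · 10. Apply v_p(a/b) = v_p(a) − v_p(b): v_19(9/3610) = 0 − 2 = -2.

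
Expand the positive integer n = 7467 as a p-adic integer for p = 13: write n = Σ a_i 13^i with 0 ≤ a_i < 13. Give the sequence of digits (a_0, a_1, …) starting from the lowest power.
(a_0, a_1, …) = (5, 2, 5, 3)

Repeated division by 13 gives the digits low-to-high: 7467 = 5 + 2·13^1 + 5·13^2 + 3·13^3. Digit sequence: (5, 2, 5, 3).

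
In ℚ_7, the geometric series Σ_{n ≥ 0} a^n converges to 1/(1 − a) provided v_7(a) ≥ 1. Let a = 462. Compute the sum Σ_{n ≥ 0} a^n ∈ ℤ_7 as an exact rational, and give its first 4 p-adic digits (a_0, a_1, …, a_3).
Σ a^n = 1/(1 − a) = -1/461;  first 4 digits = (1, 3, 4, 6)

v_7(a) = 1 ≥ 1, so the series converges in ℤ_7 to 1/(1 − a) = 1/(1 − 462) = -1/461. Expand this rational in ℤ_7: compute digits iteratively via d_i = x_i mod 7, x_{i+1} = (x_i − d_i)/7. The first 4 digits are (1, 3, 4, 6).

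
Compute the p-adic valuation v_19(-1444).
v_19(-1444) = 2

v_19(n) is the largest exponent k such that 19^k divides n. Factor out: -1444 = -19^2 · 4. (Sign doesn't affect v_p.) So v_19(-1444) = 2.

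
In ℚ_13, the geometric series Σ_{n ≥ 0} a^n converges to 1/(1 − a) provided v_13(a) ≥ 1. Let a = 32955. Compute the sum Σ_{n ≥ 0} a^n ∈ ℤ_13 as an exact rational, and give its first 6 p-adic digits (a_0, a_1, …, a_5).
Σ a^n = 1/(1 − a) = -1/32954;  first 6 digits = (1, 0, 0, 2, 1, 0)

v_13(a) = 3 ≥ 1, so the series converges in ℤ_13 to 1/(1 − a) = 1/(1 − 32955) = -1/32954. Expand this rational in ℤ_13: compute digits iteratively via d_i = x_i mod 13, x_{i+1} = (x_i − d_i)/13. The first 6 digits are (1, 0, 0, 2, 1, 0).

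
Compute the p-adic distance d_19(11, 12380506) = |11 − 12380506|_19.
d_19(11, 12380506) = 1/2476099

Step 1 — x − y = 11 − 12380506 = -12380495. Step 2 — v_19(-12380495) = 5 (factor: -12380495 = −(19^5 · 5); the sign does not affect v_p). Step 3 — |x − y|_19 = 19^{-5} = 1/2476099.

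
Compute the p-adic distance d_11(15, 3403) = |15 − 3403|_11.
d_11(15, 3403) = 1/121

Step 1 — x − y = 15 − 3403 = -3388. Step 2 — v_11(-3388) = 2 (factor: -3388 = −(11^2 · 28); the sign does not affect v_p). Step 3 — |x − y|_11 = 11^{-2} = 1/121.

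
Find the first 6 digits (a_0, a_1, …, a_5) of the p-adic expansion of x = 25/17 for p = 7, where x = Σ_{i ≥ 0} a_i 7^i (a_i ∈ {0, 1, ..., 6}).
(a_0, …, a_5) = (6, 1, 1, 6, 2, 0)

v_7(25/17) = 0 (numerator and denominator both coprime to 7), so x ∈ ℤ_7^×. Compute digits iteratively via a_i = x_i mod 7, x_{i+1} = (x_i − a_i)/7, with x_0 = x:
  x_0 = 25/17;  a_0 = 6;  x_1 = (x_0 − 6)/7 = -11/17
  x_1 = -11/17;  a_1 = 1;  x_2 = (x_1 − 1)/7 = -4/17
  x_2 = -4/17;  a_2 = 1;  x_3 = (x_2 − 1)/7 = -3/17
  x_3 = -3/17;  a_3 = 6;  x_4 = (x_3 − 6)/7 = -15/17
  x_4 = -15/17;  a_4 = 2;  x_5 = (x_4 − 2)/7 = -7/17
  x_5 = -7/17;  a_5 = 0;  x_6 = (x_5 − 0)/7 = -1/17
Digits: (6, 1, 1, 6, 2, 0).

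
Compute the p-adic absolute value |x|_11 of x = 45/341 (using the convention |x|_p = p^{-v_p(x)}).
|45/341|_11 = 11

Step 1 — compute v_11(x) by factoring powers of 11 out of the numerator and denominator: v_11(45/341) = -1. Step 2 — apply |x|_p = p^{-v_p(x)} = 11^{1} = 11.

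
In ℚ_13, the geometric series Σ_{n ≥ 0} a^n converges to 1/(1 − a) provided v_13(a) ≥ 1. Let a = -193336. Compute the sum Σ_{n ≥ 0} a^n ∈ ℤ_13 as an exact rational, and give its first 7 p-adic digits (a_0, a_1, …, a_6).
Σ a^n = 1/(1 − a) = 1/193337;  first 7 digits = (1, 0, 0, 3, 6, 12, 8)

v_13(a) = 3 ≥ 1, so the series converges in ℤ_13 to 1/(1 − a) = 1/(1 − (-193336)) = 1/193337. Expand this rational in ℤ_13: compute digits iteratively via d_i = x_i mod 13, x_{i+1} = (x_i − d_i)/13. The first 7 digits are (1, 0, 0, 3, 6, 12, 8).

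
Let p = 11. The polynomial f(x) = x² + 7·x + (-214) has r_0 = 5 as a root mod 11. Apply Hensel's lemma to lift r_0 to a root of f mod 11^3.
r_2 = 71 (mod 1331)

Hensel: r_{i+1} = r_i − f(r_i)·(f′(r_i))^{-1} mod 11^{i+2}, f′(x) = 2x + 7. Iterate:
  r_0 = 5 (mod 11)
  r_1 = 71 (mod 121)
  r_2 = 71 (mod 1331)
Final: r = 71 satisfies f(r) ≡ 0 mod 11^3.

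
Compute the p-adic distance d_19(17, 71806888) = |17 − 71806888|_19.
d_19(17, 71806888) = 1/2476099

Step 1 — x − y = 17 − 71806888 = -71806871. Step 2 — v_19(-71806871) = 5 (factor: -71806871 = −(19^5 · 29); the sign does not affect v_p). Step 3 — |x − y|_19 = 19^{-5} = 1/2476099.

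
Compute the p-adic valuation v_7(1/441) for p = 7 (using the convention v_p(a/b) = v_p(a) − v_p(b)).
v_7(1/441) = -2

Factor powers of 7 from the numerator and denominator of the reduced fraction: 1 = 7^0 · 1 and 441 = 7^2 · 9. Apply v_p(a/b) = v_p(a) − v_p(b): v_7(1/441) = 0 − 2 = -2.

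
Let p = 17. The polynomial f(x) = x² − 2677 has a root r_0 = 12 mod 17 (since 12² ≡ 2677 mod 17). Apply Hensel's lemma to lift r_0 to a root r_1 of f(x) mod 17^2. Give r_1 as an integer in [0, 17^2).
r_1 = 250 (mod 289)

Hensel's recurrence: r_{i+1} = r_i − f(r_i)·(f′(r_i))^{-1} mod 17^{i+2}, with f′(x) = 2x. Iterate:
  r_0 = 12 (mod 17)
  r_1 = 250 (mod 289)
Final: r_1 = 250, and one checks f(r_1) ≡ 0 mod 17^2.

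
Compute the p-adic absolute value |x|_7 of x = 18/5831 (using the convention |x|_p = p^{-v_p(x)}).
|18/5831|_7 = 343

Step 1 — compute v_7(x) by factoring powers of 7 out of the numerator and denominator: v_7(18/5831) = -3. Step 2 — apply |x|_p = p^{-v_p(x)} = 7^{3} = 343.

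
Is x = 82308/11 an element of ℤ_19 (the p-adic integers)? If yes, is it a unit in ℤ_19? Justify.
x ∈ ℤ_19 but not a unit; v_19(x) = 3 > 0

ℤ_19 = {x ∈ ℚ_19 : v_19(x) ≥ 0} and ℤ_19^× = {x ∈ ℤ_19 : v_19(x) = 0}. Here v_19(82308/11) = v_19(num) − v_19(den) = 3; compare against these criteria.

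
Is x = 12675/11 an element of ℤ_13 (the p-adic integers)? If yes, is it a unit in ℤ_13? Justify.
x ∈ ℤ_13 but not a unit; v_13(x) = 2 > 0

ℤ_13 = {x ∈ ℚ_13 : v_13(x) ≥ 0} and ℤ_13^× = {x ∈ ℤ_13 : v_13(x) = 0}. Here v_13(12675/11) = v_13(num) − v_13(den) = 2; compare against these criteria.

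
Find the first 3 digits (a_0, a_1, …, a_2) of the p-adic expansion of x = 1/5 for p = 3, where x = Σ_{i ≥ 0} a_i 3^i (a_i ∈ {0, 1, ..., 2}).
(a_0, …, a_2) = (2, 0, 1)

v_3(1/5) = 0 (numerator and denominator both coprime to 3), so x ∈ ℤ_3^×. Compute digits iteratively via a_i = x_i mod 3, x_{i+1} = (x_i − a_i)/3, with x_0 = x:
  x_0 = 1/5;  a_0 = 2;  x_1 = (x_0 − 2)/3 = -3/5
  x_1 = -3/5;  a_1 = 0;  x_2 = (x_1 − 0)/3 = -1/5
  x_2 = -1/5;  a_2 = 1;  x_3 = (x_2 − 1)/3 = -2/5
Digits: (2, 0, 1).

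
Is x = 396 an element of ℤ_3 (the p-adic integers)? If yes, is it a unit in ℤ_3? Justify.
x ∈ ℤ_3 but not a unit; v_3(x) = 2 > 0

ℤ_3 = {x ∈ ℚ_3 : v_3(x) ≥ 0} and ℤ_3^× = {x ∈ ℤ_3 : v_3(x) = 0}. Here v_3(396) = v_3(num) − v_3(den) = 2; compare against these criteria.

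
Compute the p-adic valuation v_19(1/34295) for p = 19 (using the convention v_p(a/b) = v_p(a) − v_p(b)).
v_19(1/34295) = -3

Factor powers of 19 from the numerator and denominator of the reduced fraction: 1 = 19^0 · 1 and 34295 = 19^3 · 5. Apply v_p(a/b) = v_p(a) − v_p(b): v_19(1/34295) = 0 − 3 = -3.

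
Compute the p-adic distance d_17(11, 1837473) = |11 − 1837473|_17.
d_17(11, 1837473) = 1/83521

Step 1 — x − y = 11 − 1837473 = -1837462. Step 2 — v_17(-1837462) = 4 (factor: -1837462 = −(17^4 · 22); the sign does not affect v_p). Step 3 — |x − y|_17 = 17^{-4} = 1/83521.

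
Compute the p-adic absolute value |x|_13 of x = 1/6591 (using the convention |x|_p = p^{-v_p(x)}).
|1/6591|_13 = 2197

Step 1 — compute v_13(x) by factoring powers of 13 out of the numerator and denominator: v_13(1/6591) = -3. Step 2 — apply |x|_p = p^{-v_p(x)} = 13^{3} = 2197.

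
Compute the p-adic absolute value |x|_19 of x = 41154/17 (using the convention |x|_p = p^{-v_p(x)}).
|41154/17|_19 = 1/6859

Step 1 — compute v_19(x) by factoring powers of 19 out of the numerator and denominator: v_19(41154/17) = 3. Step 2 — apply |x|_p = p^{-v_p(x)} = 19^{-3} = 1/6859.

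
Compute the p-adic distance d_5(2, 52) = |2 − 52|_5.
d_5(2, 52) = 1/25

Step 1 — x − y = 2 − 52 = -50. Step 2 — v_5(-50) = 2 (factor: -50 = −(5^2 · 2); the sign does not affect v_p). Step 3 — |x − y|_5 = 5^{-2} = 1/25.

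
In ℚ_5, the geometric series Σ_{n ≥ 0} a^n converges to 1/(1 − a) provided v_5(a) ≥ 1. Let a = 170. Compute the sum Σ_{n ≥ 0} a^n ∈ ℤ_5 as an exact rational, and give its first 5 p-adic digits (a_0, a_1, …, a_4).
Σ a^n = 1/(1 − a) = -1/169;  first 5 digits = (1, 4, 2, 1, 3)

v_5(a) = 1 ≥ 1, so the series converges in ℤ_5 to 1/(1 − a) = 1/(1 − 170) = -1/169. Expand this rational in ℤ_5: compute digits iteratively via d_i = x_i mod 5, x_{i+1} = (x_i − d_i)/5. The first 5 digits are (1, 4, 2, 1, 3).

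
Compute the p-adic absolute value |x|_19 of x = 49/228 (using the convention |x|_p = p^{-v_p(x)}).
|49/228|_19 = 19

Step 1 — compute v_19(x) by factoring powers of 19 out of the numerator and denominator: v_19(49/228) = -1. Step 2 — apply |x|_p = p^{-v_p(x)} = 19^{1} = 19.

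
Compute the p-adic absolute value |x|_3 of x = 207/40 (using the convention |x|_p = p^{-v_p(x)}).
|207/40|_3 = 1/9

Step 1 — compute v_3(x) by factoring powers of 3 out of the numerator and denominator: v_3(207/40) = 2. Step 2 — apply |x|_p = p^{-v_p(x)} = 3^{-2} = 1/9.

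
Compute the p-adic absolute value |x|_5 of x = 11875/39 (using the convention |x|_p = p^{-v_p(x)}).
|11875/39|_5 = 1/625

Step 1 — compute v_5(x) by factoring powers of 5 out of the numerator and denominator: v_5(11875/39) = 4. Step 2 — apply |x|_p = p^{-v_p(x)} = 5^{-4} = 1/625.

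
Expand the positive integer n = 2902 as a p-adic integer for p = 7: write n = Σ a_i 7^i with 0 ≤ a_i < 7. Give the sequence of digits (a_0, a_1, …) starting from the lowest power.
(a_0, a_1, …) = (4, 1, 3, 1, 1)

Repeated division by 7 gives the digits low-to-high: 2902 = 4 + 1·7^1 + 3·7^2 + 1·7^3 + 1·7^4. Digit sequence: (4, 1, 3, 1, 1).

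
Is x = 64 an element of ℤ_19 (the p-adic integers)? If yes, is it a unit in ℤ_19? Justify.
x ∈ ℤ_19^× (unit); v_19(x) = 0

ℤ_19 = {x ∈ ℚ_19 : v_19(x) ≥ 0} and ℤ_19^× = {x ∈ ℤ_19 : v_19(x) = 0}. Here v_19(64) = v_19(num) − v_19(den) = 0; compare against these criteria.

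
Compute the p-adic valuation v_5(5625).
v_5(5625) = 4

v_5(n) is the largest exponent k such that 5^k divides n. Factor out: 5625 = 5^4 · 9. (Sign doesn't affect v_p.) So v_5(5625) = 4.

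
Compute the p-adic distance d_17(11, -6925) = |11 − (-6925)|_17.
d_17(11, -6925) = 1/289

Step 1 — x − y = 11 − (-6925) = 6936. Step 2 — v_17(6936) = 2 (factor: 6936 = (17^2 · 24); the sign does not affect v_p). Step 3 — |x − y|_17 = 17^{-2} = 1/289.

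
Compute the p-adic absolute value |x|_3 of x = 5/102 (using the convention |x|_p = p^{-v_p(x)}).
|5/102|_3 = 3

Step 1 — compute v_3(x) by factoring powers of 3 out of the numerator and denominator: v_3(5/102) = -1. Step 2 — apply |x|_p = p^{-v_p(x)} = 3^{1} = 3.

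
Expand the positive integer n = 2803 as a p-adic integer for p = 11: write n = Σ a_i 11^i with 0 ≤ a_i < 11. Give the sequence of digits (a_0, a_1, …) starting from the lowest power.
(a_0, a_1, …) = (9, 1, 1, 2)

Repeated division by 11 gives the digits low-to-high: 2803 = 9 + 1·11^1 + 1·11^2 + 2·11^3. Digit sequence: (9, 1, 1, 2).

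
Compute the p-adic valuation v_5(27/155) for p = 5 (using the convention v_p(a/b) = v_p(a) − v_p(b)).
v_5(27/155) = -1

Factor powers of 5 from the numerator and denominator of the reduced fraction: 27 = 5^0 · 27 and 155 = 5^1 · 31. Apply v_p(a/b) = v_p(a) − v_p(b): v_5(27/155) = 0 − 1 = -1.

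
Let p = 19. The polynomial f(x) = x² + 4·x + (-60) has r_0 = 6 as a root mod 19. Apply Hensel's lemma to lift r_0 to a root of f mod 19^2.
r_1 = 6 (mod 361)

Hensel: r_{i+1} = r_i − f(r_i)·(f′(r_i))^{-1} mod 19^{i+2}, f′(x) = 2x + 4. Iterate:
  r_0 = 6 (mod 19)
  r_1 = 6 (mod 361)
Final: r = 6 satisfies f(r) ≡ 0 mod 19^2.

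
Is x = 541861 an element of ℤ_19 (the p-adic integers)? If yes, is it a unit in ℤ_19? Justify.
x ∈ ℤ_19 but not a unit; v_19(x) = 3 > 0

ℤ_19 = {x ∈ ℚ_19 : v_19(x) ≥ 0} and ℤ_19^× = {x ∈ ℤ_19 : v_19(x) = 0}. Here v_19(541861) = v_19(num) − v_19(den) = 3; compare against these criteria.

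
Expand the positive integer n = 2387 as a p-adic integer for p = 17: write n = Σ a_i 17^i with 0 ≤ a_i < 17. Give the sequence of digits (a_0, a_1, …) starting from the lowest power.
(a_0, a_1, …) = (7, 4, 8)

Repeated division by 17 gives the digits low-to-high: 2387 = 7 + 4·17^1 + 8·17^2. Digit sequence: (7, 4, 8).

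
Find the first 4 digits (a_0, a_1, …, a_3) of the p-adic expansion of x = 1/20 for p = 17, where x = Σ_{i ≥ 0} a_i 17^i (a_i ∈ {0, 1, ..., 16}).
(a_0, …, a_3) = (6, 9, 2, 16)

v_17(1/20) = 0 (numerator and denominator both coprime to 17), so x ∈ ℤ_17^×. Compute digits iteratively via a_i = x_i mod 17, x_{i+1} = (x_i − a_i)/17, with x_0 = x:
  x_0 = 1/20;  a_0 = 6;  x_1 = (x_0 − 6)/17 = -7/20
  x_1 = -7/20;  a_1 = 9;  x_2 = (x_1 − 9)/17 = -11/20
  x_2 = -11/20;  a_2 = 2;  x_3 = (x_2 − 2)/17 = -3/20
  x_3 = -3/20;  a_3 = 16;  x_4 = (x_3 − 16)/17 = -19/20
Digits: (6, 9, 2, 16).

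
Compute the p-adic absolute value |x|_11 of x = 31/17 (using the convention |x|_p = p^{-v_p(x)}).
|31/17|_11 = 1

Step 1 — compute v_11(x) by factoring powers of 11 out of the numerator and denominator: v_11(31/17) = 0. Step 2 — apply |x|_p = p^{-v_p(x)} = 11^{0} = 1.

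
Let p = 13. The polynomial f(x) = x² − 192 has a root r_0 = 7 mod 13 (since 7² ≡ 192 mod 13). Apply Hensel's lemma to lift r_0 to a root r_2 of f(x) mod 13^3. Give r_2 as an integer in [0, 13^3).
r_2 = 2009 (mod 2197)

Hensel's recurrence: r_{i+1} = r_i − f(r_i)·(f′(r_i))^{-1} mod 13^{i+2}, with f′(x) = 2x. Iterate:
  r_0 = 7 (mod 13)
  r_1 = 150 (mod 169)
  r_2 = 2009 (mod 2197)
Final: r_2 = 2009, and one checks f(r_2) ≡ 0 mod 13^3.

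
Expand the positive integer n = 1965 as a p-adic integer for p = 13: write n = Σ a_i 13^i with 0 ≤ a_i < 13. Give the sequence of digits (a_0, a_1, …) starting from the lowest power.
(a_0, a_1, …) = (2, 8, 11)

Repeated division by 13 gives the digits low-to-high: 1965 = 2 + 8·13^1 + 11·13^2. Digit sequence: (2, 8, 11).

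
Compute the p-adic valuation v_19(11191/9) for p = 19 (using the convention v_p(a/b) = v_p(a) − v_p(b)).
v_19(11191/9) = 2

Factor powers of 19 from the numerator and denominator of the reduced fraction: 11191 = 19^2 · 31 and 9 = 19^0 · 9. Apply v_p(a/b) = v_p(a) − v_p(b): v_19(11191/9) = 2 − 0 = 2.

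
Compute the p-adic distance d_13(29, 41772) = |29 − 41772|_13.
d_13(29, 41772) = 1/2197

Step 1 — x − y = 29 − 41772 = -41743. Step 2 — v_13(-41743) = 3 (factor: -41743 = −(13^3 · 19); the sign does not affect v_p). Step 3 — |x − y|_13 = 13^{-3} = 1/2197.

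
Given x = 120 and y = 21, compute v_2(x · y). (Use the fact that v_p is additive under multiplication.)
v_2(2520) = 3

v_p(x) = 3 (factor: 120 = 2^3 · 15); v_p(y) = 0 (factor: 21 = 2^0 · 21). Additivity: v_p(xy) = v_p(x) + v_p(y) = 3 + 0 = 3. (Direct check: xy = 2520 = 2^3 · (315).)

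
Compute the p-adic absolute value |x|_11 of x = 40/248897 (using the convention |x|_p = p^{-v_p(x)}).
|40/248897|_11 = 14641

Step 1 — compute v_11(x) by factoring powers of 11 out of the numerator and denominator: v_11(40/248897) = -4. Step 2 — apply |x|_p = p^{-v_p(x)} = 11^{4} = 14641.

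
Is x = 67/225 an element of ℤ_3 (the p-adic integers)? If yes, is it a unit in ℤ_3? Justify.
x ∉ ℤ_3 (v_3(x) = -2 < 0)

ℤ_3 = {x ∈ ℚ_3 : v_3(x) ≥ 0} and ℤ_3^× = {x ∈ ℤ_3 : v_3(x) = 0}. Here v_3(67/225) = v_3(num) − v_3(den) = -2; compare against these criteria.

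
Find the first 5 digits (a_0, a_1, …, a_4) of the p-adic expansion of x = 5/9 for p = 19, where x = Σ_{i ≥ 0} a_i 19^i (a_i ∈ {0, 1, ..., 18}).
(a_0, …, a_4) = (9, 8, 8, 8, 8)

v_19(5/9) = 0 (numerator and denominator both coprime to 19), so x ∈ ℤ_19^×. Compute digits iteratively via a_i = x_i mod 19, x_{i+1} = (x_i − a_i)/19, with x_0 = x:
  x_0 = 5/9;  a_0 = 9;  x_1 = (x_0 − 9)/19 = -4/9
  x_1 = -4/9;  a_1 = 8;  x_2 = (x_1 − 8)/19 = -4/9
  x_2 = -4/9;  a_2 = 8;  x_3 = (x_2 − 8)/19 = -4/9
  x_3 = -4/9;  a_3 = 8;  x_4 = (x_3 − 8)/19 = -4/9
  x_4 = -4/9;  a_4 = 8;  x_5 = (x_4 − 8)/19 = -4/9
Digits: (9, 8, 8, 8, 8).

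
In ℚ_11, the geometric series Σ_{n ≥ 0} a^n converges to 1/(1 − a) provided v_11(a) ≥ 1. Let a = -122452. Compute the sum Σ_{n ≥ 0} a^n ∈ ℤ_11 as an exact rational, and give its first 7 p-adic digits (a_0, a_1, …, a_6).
Σ a^n = 1/(1 − a) = 1/122453;  first 7 digits = (1, 0, 0, 7, 2, 10, 4)

v_11(a) = 3 ≥ 1, so the series converges in ℤ_11 to 1/(1 − a) = 1/(1 − (-122452)) = 1/122453. Expand this rational in ℤ_11: compute digits iteratively via d_i = x_i mod 11, x_{i+1} = (x_i − d_i)/11. The first 7 digits are (1, 0, 0, 7, 2, 10, 4).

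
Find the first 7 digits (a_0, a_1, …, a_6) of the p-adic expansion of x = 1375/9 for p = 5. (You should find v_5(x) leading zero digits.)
(a_0, …, a_6) = (0, 0, 0, 4, 0, 1, 2)

v_5(1375/9) = 3, so a_0 = ... = a_2 = 0. Factor out: x = 5^3 · u with u = 11/9 a unit in ℤ_5. Expand u iteratively via a_{v+i} = u_i mod 5, u_{i+1} = (u_i − a_{v+i})/5:
  u_0 = 11/9;  a_3 = 4;  u_1 = (u_0 − 4)/5 = -5/9
  u_1 = -5/9;  a_4 = 0;  u_2 = (u_1 − 0)/5 = -1/9
  u_2 = -1/9;  a_5 = 1;  u_3 = (u_2 − 1)/5 = -2/9
  u_3 = -2/9;  a_6 = 2;  u_4 = (u_3 − 2)/5 = -4/9
Digits: (0, 0, 0, 4, 0, 1, 2).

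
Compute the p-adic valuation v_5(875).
v_5(875) = 3

v_5(n) is the largest exponent k such that 5^k divides n. Factor out: 875 = 5^3 · 7. (Sign doesn't affect v_p.) So v_5(875) = 3.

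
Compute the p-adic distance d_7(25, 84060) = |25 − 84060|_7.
d_7(25, 84060) = 1/16807

Step 1 — x − y = 25 − 84060 = -84035. Step 2 — v_7(-84035) = 5 (factor: -84035 = −(7^5 · 5); the sign does not affect v_p). Step 3 — |x − y|_7 = 7^{-5} = 1/16807.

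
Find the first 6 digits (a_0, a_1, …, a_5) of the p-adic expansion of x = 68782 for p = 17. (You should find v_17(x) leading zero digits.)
(a_0, …, a_5) = (0, 0, 0, 14, 0, 0)

v_17(68782) = 3, so a_0 = ... = a_2 = 0. Factor out: x = 17^3 · u with u = 14 a unit in ℤ_17. Expand u iteratively via a_{v+i} = u_i mod 17, u_{i+1} = (u_i − a_{v+i})/17:
  u_0 = 14;  a_3 = 14;  u_1 = (u_0 − 14)/17 = 0
  u_1 = 0;  a_4 = 0;  u_2 = (u_1 − 0)/17 = 0
  u_2 = 0;  a_5 = 0;  u_3 = (u_2 − 0)/17 = 0
Digits: (0, 0, 0, 14, 0, 0).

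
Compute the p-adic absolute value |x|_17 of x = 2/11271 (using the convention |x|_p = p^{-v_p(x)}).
|2/11271|_17 = 289

Step 1 — compute v_17(x) by factoring powers of 17 out of the numerator and denominator: v_17(2/11271) = -2. Step 2 — apply |x|_p = p^{-v_p(x)} = 17^{2} = 289.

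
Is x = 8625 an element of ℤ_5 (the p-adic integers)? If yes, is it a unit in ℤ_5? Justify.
x ∈ ℤ_5 but not a unit; v_5(x) = 3 > 0

ℤ_5 = {x ∈ ℚ_5 : v_5(x) ≥ 0} and ℤ_5^× = {x ∈ ℤ_5 : v_5(x) = 0}. Here v_5(8625) = v_5(num) − v_5(den) = 3; compare against these criteria.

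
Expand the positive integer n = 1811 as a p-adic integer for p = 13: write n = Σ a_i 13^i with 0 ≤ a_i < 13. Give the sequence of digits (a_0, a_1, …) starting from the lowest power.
(a_0, a_1, …) = (4, 9, 10)

Repeated division by 13 gives the digits low-to-high: 1811 = 4 + 9·13^1 + 10·13^2. Digit sequence: (4, 9, 10).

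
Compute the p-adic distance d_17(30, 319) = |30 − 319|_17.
d_17(30, 319) = 1/289

Step 1 — x − y = 30 − 319 = -289. Step 2 — v_17(-289) = 2 (factor: -289 = −(17^2 · 1); the sign does not affect v_p). Step 3 — |x − y|_17 = 17^{-2} = 1/289.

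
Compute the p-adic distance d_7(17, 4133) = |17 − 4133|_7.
d_7(17, 4133) = 1/343

Step 1 — x − y = 17 − 4133 = -4116. Step 2 — v_7(-4116) = 3 (factor: -4116 = −(7^3 · 12); the sign does not affect v_p). Step 3 — |x − y|_7 = 7^{-3} = 1/343.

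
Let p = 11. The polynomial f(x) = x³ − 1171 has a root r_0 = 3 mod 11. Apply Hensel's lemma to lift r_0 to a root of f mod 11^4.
r_3 = 1829 (mod 14641)

Hensel: r_{i+1} = r_i − f(r_i)/f′(r_i) mod 11^{i+2}, where f′(x) = 3x². Iterate:
  r_0 = 3 (mod 11)
  r_1 = 14 (mod 121)
  r_2 = 498 (mod 1331)
  r_3 = 1829 (mod 14641)
Final: r = 1829 with f(r) ≡ 0 mod 11^4.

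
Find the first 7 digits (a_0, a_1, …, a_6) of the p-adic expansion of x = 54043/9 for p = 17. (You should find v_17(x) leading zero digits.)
(a_0, …, a_6) = (0, 0, 0, 5, 13, 3, 13)

v_17(54043/9) = 3, so a_0 = ... = a_2 = 0. Factor out: x = 17^3 · u with u = 11/9 a unit in ℤ_17. Expand u iteratively via a_{v+i} = u_i mod 17, u_{i+1} = (u_i − a_{v+i})/17:
  u_0 = 11/9;  a_3 = 5;  u_1 = (u_0 − 5)/17 = -2/9
  u_1 = -2/9;  a_4 = 13;  u_2 = (u_1 − 13)/17 = -7/9
  u_2 = -7/9;  a_5 = 3;  u_3 = (u_2 − 3)/17 = -2/9
  u_3 = -2/9;  a_6 = 13;  u_4 = (u_3 − 13)/17 = -7/9
Digits: (0, 0, 0, 5, 13, 3, 13).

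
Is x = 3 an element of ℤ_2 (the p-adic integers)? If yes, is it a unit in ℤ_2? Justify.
x ∈ ℤ_2^× (unit); v_2(x) = 0

ℤ_2 = {x ∈ ℚ_2 : v_2(x) ≥ 0} and ℤ_2^× = {x ∈ ℤ_2 : v_2(x) = 0}. Here v_2(3) = v_2(num) − v_2(den) = 0; compare against these criteria.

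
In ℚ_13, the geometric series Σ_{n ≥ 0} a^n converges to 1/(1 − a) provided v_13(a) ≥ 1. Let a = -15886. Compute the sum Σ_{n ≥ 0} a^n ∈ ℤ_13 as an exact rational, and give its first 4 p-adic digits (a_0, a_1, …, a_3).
Σ a^n = 1/(1 − a) = 1/15887;  first 4 digits = (1, 0, 10, 5)

v_13(a) = 2 ≥ 1, so the series converges in ℤ_13 to 1/(1 − a) = 1/(1 − (-15886)) = 1/15887. Expand this rational in ℤ_13: compute digits iteratively via d_i = x_i mod 13, x_{i+1} = (x_i − d_i)/13. The first 4 digits are (1, 0, 10, 5).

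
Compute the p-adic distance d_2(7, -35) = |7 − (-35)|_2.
d_2(7, -35) = 1/2

Step 1 — x − y = 7 − (-35) = 42. Step 2 — v_2(42) = 1 (factor: 42 = (2^1 · 21); the sign does not affect v_p). Step 3 — |x − y|_2 = 2^{-1} = 1/2.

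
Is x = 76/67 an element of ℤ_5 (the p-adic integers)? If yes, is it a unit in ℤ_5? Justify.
x ∈ ℤ_5^× (unit); v_5(x) = 0

ℤ_5 = {x ∈ ℚ_5 : v_5(x) ≥ 0} and ℤ_5^× = {x ∈ ℤ_5 : v_5(x) = 0}. Here v_5(76/67) = v_5(num) − v_5(den) = 0; compare against these criteria.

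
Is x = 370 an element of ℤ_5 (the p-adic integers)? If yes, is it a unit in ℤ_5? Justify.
x ∈ ℤ_5 but not a unit; v_5(x) = 1 > 0

ℤ_5 = {x ∈ ℚ_5 : v_5(x) ≥ 0} and ℤ_5^× = {x ∈ ℤ_5 : v_5(x) = 0}. Here v_5(370) = v_5(num) − v_5(den) = 1; compare against these criteria.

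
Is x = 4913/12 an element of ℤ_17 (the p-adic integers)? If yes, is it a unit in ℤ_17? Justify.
x ∈ ℤ_17 but not a unit; v_17(x) = 3 > 0

ℤ_17 = {x ∈ ℚ_17 : v_17(x) ≥ 0} and ℤ_17^× = {x ∈ ℤ_17 : v_17(x) = 0}. Here v_17(4913/12) = v_17(num) − v_17(den) = 3; compare against these criteria.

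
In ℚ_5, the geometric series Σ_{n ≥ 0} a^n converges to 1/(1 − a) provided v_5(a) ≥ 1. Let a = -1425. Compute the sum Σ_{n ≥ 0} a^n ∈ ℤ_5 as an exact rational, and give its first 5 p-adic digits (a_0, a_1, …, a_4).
Σ a^n = 1/(1 − a) = 1/1426;  first 5 digits = (1, 0, 3, 3, 1)

v_5(a) = 2 ≥ 1, so the series converges in ℤ_5 to 1/(1 − a) = 1/(1 − (-1425)) = 1/1426. Expand this rational in ℤ_5: compute digits iteratively via d_i = x_i mod 5, x_{i+1} = (x_i − d_i)/5. The first 5 digits are (1, 0, 3, 3, 1).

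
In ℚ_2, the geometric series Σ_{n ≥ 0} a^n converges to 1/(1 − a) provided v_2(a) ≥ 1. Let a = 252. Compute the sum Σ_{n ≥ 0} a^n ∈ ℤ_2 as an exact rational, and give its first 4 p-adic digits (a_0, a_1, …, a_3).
Σ a^n = 1/(1 − a) = -1/251;  first 4 digits = (1, 0, 1, 1)

v_2(a) = 2 ≥ 1, so the series converges in ℤ_2 to 1/(1 − a) = 1/(1 − 252) = -1/251. Expand this rational in ℤ_2: compute digits iteratively via d_i = x_i mod 2, x_{i+1} = (x_i − d_i)/2. The first 4 digits are (1, 0, 1, 1).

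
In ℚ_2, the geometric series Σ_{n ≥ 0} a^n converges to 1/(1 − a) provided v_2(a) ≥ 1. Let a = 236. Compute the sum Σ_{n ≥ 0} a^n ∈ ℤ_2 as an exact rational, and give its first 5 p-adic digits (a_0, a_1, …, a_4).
Σ a^n = 1/(1 − a) = -1/235;  first 5 digits = (1, 0, 1, 1, 1)

v_2(a) = 2 ≥ 1, so the series converges in ℤ_2 to 1/(1 − a) = 1/(1 − 236) = -1/235. Expand this rational in ℤ_2: compute digits iteratively via d_i = x_i mod 2, x_{i+1} = (x_i − d_i)/2. The first 5 digits are (1, 0, 1, 1, 1).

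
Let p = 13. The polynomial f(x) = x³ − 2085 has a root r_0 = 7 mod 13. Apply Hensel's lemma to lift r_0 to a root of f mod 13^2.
r_1 = 20 (mod 169)

Hensel: r_{i+1} = r_i − f(r_i)/f′(r_i) mod 13^{i+2}, where f′(x) = 3x². Iterate:
  r_0 = 7 (mod 13)
  r_1 = 20 (mod 169)
Final: r = 20 with f(r) ≡ 0 mod 13^2.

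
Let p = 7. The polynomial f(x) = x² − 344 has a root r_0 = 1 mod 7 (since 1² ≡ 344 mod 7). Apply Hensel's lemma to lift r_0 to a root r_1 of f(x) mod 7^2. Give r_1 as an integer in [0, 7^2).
r_1 = 1 (mod 49)

Hensel's recurrence: r_{i+1} = r_i − f(r_i)·(f′(r_i))^{-1} mod 7^{i+2}, with f′(x) = 2x. Iterate:
  r_0 = 1 (mod 7)
  r_1 = 1 (mod 49)
Final: r_1 = 1, and one checks f(r_1) ≡ 0 mod 7^2.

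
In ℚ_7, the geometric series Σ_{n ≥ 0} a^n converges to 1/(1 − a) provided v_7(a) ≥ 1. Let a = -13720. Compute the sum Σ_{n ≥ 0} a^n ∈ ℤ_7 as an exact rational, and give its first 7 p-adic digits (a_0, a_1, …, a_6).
Σ a^n = 1/(1 − a) = 1/13721;  first 7 digits = (1, 0, 0, 2, 1, 6, 3)

v_7(a) = 3 ≥ 1, so the series converges in ℤ_7 to 1/(1 − a) = 1/(1 − (-13720)) = 1/13721. Expand this rational in ℤ_7: compute digits iteratively via d_i = x_i mod 7, x_{i+1} = (x_i − d_i)/7. The first 7 digits are (1, 0, 0, 2, 1, 6, 3).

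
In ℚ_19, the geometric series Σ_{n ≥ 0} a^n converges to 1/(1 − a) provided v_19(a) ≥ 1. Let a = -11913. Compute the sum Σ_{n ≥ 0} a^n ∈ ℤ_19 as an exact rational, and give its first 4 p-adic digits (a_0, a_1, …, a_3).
Σ a^n = 1/(1 − a) = 1/11914;  first 4 digits = (1, 0, 5, 17)

v_19(a) = 2 ≥ 1, so the series converges in ℤ_19 to 1/(1 − a) = 1/(1 − (-11913)) = 1/11914. Expand this rational in ℤ_19: compute digits iteratively via d_i = x_i mod 19, x_{i+1} = (x_i − d_i)/19. The first 4 digits are (1, 0, 5, 17).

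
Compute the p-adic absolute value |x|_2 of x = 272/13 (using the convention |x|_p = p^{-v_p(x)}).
|272/13|_2 = 1/16

Step 1 — compute v_2(x) by factoring powers of 2 out of the numerator and denominator: v_2(272/13) = 4. Step 2 — apply |x|_p = p^{-v_p(x)} = 2^{-4} = 1/16.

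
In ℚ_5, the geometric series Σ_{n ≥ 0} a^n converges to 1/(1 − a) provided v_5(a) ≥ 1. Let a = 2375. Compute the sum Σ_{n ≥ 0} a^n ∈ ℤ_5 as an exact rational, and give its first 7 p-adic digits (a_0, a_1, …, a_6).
Σ a^n = 1/(1 − a) = -1/2374;  first 7 digits = (1, 0, 0, 4, 3, 0, 1)

v_5(a) = 3 ≥ 1, so the series converges in ℤ_5 to 1/(1 − a) = 1/(1 − 2375) = -1/2374. Expand this rational in ℤ_5: compute digits iteratively via d_i = x_i mod 5, x_{i+1} = (x_i − d_i)/5. The first 7 digits are (1, 0, 0, 4, 3, 0, 1).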